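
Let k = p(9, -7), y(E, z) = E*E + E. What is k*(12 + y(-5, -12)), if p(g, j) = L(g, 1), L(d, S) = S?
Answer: 32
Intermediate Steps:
p(g, j) = 1
y(E, z) = E + E² (y(E, z) = E² + E = E + E²)
k = 1
k*(12 + y(-5, -12)) = 1*(12 - 5*(1 - 5)) = 1*(12 - 5*(-4)) = 1*(12 + 20) = 1*32 = 32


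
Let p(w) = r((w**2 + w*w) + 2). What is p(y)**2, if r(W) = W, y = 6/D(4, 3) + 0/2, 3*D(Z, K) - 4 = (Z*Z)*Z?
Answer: 1530169/334084 ≈ 4.5802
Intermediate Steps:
D(Z, K) = 4/3 + Z**3/3 (D(Z, K) = 4/3 + ((Z*Z)*Z)/3 = 4/3 + (Z**2*Z)/3 = 4/3 + Z**3/3)
y = 9/34 (y = 6/(4/3 + (1/3)*4**3) + 0/2 = 6/(4/3 + (1/3)*64) + 0*(1/2) = 6/(4/3 + 64/3) + 0 = 6/(68/3) + 0 = 6*(3/68) + 0 = 9/34 + 0 = 9/34 ≈ 0.26471)
p(w) = 2 + 2*w**2 (p(w) = (w**2 + w*w) + 2 = (w**2 + w**2) + 2 = 2*w**2 + 2 = 2 + 2*w**2)
p(y)**2 = (2 + 2*(9/34)**2)**2 = (2 + 2*(81/1156))**2 = (2 + 81/578)**2 = (1237/578)**2 = 1530169/334084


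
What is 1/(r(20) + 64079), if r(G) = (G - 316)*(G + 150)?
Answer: 1/13759 ≈ 7.2680e-5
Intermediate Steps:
r(G) = (-316 + G)*(150 + G)
1/(r(20) + 64079) = 1/((-47400 + 20² - 166*20) + 64079) = 1/((-47400 + 400 - 3320) + 64079) = 1/(-50320 + 64079) = 1/13759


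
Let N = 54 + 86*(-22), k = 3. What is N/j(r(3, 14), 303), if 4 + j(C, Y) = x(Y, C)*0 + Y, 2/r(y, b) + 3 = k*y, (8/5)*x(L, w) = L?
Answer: -1838/299 ≈ -6.1472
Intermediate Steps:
x(L, w) = 5*L/8
r(y, b) = 2/(-3 + 3*y)
j(C, Y) = -4 + Y (j(C, Y) = -4 + ((5*Y/8)*0 + Y) = -4 + (0 + Y) = -4 + Y)
N = -1838 (N = 54 - 1892 = -1838)
N/j(r(3, 14), 303) = -1838/(-4 + 303) = -1838/299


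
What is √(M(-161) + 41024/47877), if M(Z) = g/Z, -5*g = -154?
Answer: √20176018448430/5505855 ≈ 0.81582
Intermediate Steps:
g = 154/5 (g = -⅕*(-154) = 154/5 ≈ 30.800)
M(Z) = 154/(5*Z)
√(M(-161) + 41024/47877) = √((154/5)/(-161) + 41024/47877) = √((154/5)*(-1/161) + 41024*(1/47877)) = √(-22/115 + 41024/47877) = √(3664466/5505855) = √20176018448430/5505855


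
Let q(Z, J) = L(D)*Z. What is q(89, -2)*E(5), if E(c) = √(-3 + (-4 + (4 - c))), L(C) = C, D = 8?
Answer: 1424*I*√2 ≈ 2013.8*I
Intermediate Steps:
q(Z, J) = 8*Z
E(c) = √(-3 - c)
q(89, -2)*E(5) = (8*89)*√(-3 - 1*5) = 712*√(-3 - 5) = 712*√(-8) = 712*(2*I*√2) = 1424*I*√2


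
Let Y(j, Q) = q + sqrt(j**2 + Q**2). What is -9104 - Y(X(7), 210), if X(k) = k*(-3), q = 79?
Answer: -9183 - 21*sqrt(101) ≈ -9394.0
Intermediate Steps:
X(k) = -3*k
Y(j, Q) = 79 + sqrt(Q**2 + j**2) (Y(j, Q) = 79 + sqrt(j**2 + Q**2) = 79 + sqrt(Q**2 + j**2))
-9104 - Y(X(7), 210) = -9104 - (79 + sqrt(210**2 + (-3*7)**2)) = -9104 - (79 + sqrt(44100 + (-21)**2)) = -9104 - (79 + sqrt(44100 + 441)) = -9104 - (79 + sqrt(44541)) = -9104 - (79 + 21*sqrt(101)) = -9104 + (-79 - 21*sqrt(101)) = -9183 - 21*sqrt(101)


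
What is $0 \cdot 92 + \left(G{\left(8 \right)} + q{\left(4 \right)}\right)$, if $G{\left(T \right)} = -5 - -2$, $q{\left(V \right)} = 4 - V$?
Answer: $-3$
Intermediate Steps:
$G{\left(T \right)} = -3$ ($G{\left(T \right)} = -5 + 2 = -3$)
$0 \cdot 92 + \left(G{\left(8 \right)} + q{\left(4 \right)}\right) = 0 \cdot 92 + \left(-3 + \left(4 - 4\right)\right) = 0 + \left(-3 + \left(4 - 4\right)\right) = 0 + \left(-3 + 0\right) = 0 - 3 = -3$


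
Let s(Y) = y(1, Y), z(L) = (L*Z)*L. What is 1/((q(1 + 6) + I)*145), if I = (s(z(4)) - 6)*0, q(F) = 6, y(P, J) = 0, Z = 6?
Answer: 1/870 ≈ 0.0011494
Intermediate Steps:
z(L) = 6*L**2 (z(L) = (L*6)*L = (6*L)*L = 6*L**2)
s(Y) = 0
I = 0 (I = (0 - 6)*0 = -6*0 = 0)
1/((q(1 + 6) + I)*145) = 1/((6 + 0)*145) = 1/(6*145) = 1/870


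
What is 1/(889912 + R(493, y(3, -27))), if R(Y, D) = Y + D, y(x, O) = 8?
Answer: 1/890413 ≈ 1.1231e-6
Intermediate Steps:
R(Y, D) = D + Y
1/(889912 + R(493, y(3, -27))) = 1/(889912 + (8 + 493)) = 1/(889912 + 501) = 1/890413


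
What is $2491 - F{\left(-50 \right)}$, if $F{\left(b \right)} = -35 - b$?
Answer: $2476$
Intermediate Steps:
$2491 - F{\left(-50 \right)} = 2491 - \left(-35 - -50\right) = 2491 - \left(-35 + 50\right) = 2491 - 15 = 2476$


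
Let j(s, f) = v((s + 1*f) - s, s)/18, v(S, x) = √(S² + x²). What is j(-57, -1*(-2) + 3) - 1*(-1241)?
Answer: 1241 + √3274/18 ≈ 1244.2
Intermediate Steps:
j(s, f) = √(f² + s²)/18 (j(s, f) = √(((s + 1*f) - s)² + s²)/18 = √(((s + f) - s)² + s²)*(1/18) = √(((f + s) - s)² + s²)*(1/18) = √(f² + s²)*(1/18) = √(f² + s²)/18)
j(-57, -1*(-2) + 3) - 1*(-1241) = √((-1*(-2) + 3)² + (-57)²)/18 - 1*(-1241) = √((2 + 3)² + 3249)/18 + 1241 = √(5² + 3249)/18 + 1241 = √(25 + 3249)/18 + 1241 = √3274/18 + 1241 = 1241 + √3274/18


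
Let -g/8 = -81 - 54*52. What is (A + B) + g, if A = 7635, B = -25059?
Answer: 5688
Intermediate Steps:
g = 23112 (g = -8*(-81 - 54*52) = -8*(-81 - 2808) = -8*(-2889) = 23112)
(A + B) + g = (7635 - 25059) + 23112 = -17424 + 23112 = 5688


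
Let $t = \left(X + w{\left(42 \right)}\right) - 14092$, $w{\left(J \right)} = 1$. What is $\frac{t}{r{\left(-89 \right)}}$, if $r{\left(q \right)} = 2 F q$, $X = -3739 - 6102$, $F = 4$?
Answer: $\frac{5983}{178} \approx 33.612$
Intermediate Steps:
$X = -9841$
$r{\left(q \right)} = 8 q$ ($r{\left(q \right)} = 2 \cdot 4 q = 8 q$)
$t = -23932$ ($t = \left(-9841 + 1\right) - 14092 = -9840 - 14092 = -23932$)
$\frac{t}{r{\left(-89 \right)}} = - \frac{23932}{8 \left(-89\right)} = - \frac{23932}{-712} = \left(-23932\right) \left(- \frac{1}{712}\right) = \frac{5983}{178}$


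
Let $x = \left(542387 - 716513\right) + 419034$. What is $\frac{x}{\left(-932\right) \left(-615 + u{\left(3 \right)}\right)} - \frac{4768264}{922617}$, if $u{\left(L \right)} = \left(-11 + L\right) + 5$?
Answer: $- \frac{210037445119}{44283770766} \approx -4.743$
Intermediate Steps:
$x = 244908$ ($x = -174126 + 419034 = 244908$)
$u{\left(L \right)} = -6 + L$
$\frac{x}{\left(-932\right) \left(-615 + u{\left(3 \right)}\right)} - \frac{4768264}{922617} = \frac{244908}{\left(-932\right) \left(-615 + \left(-6 + 3\right)\right)} - \frac{4768264}{922617} = \frac{244908}{\left(-932\right) \left(-615 - 3\right)} - \frac{4768264}{922617} = \frac{244908}{\left(-932\right) \left(-618\right)} - \frac{4768264}{922617} = \frac{244908}{575976} - \frac{4768264}{922617} = 244908 \cdot \frac{1}{575976} - \frac{4768264}{922617} = \frac{20409}{47998} - \frac{4768264}{922617} = - \frac{210037445119}{44283770766}$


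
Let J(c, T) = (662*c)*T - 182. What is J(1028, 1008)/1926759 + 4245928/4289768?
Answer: 368859548417845/1033168637739 ≈ 357.02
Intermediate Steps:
J(c, T) = -182 + 662*T*c (J(c, T) = 662*T*c - 182 = -182 + 662*T*c)
J(1028, 1008)/1926759 + 4245928/4289768 = (-182 + 662*1008*1028)/1926759 + 4245928/4289768 = (-182 + 685980288)*(1/1926759) + 4245928*(1/4289768) = 685980106*(1/1926759) + 530741/536221 = 685980106/1926759 + 530741/536221 = 368859548417845/1033168637739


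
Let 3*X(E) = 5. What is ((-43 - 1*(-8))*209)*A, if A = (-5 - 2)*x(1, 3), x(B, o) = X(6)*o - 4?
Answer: 51205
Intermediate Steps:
X(E) = 5/3 (X(E) = (1/3)*5 = 5/3)
x(B, o) = -4 + 5*o/3 (x(B, o) = 5*o/3 - 4 = -4 + 5*o/3)
A = -7 (A = (-5 - 2)*(-4 + (5/3)*3) = -7*(-4 + 5) = -7*1 = -7)
((-43 - 1*(-8))*209)*A = ((-43 - 1*(-8))*209)*(-7) = ((-43 + 8)*209)*(-7) = -35*209*(-7) = -7315*(-7) = 51205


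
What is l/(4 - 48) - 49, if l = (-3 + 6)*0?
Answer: -49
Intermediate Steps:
l = 0 (l = 3*0 = 0)
l/(4 - 48) - 49 = 0/(4 - 48) - 49 = 0/(-44) - 49 = -1/44*0 - 49 = 0 - 49 = -49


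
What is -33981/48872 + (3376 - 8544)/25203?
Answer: -1108993639/1231721016 ≈ -0.90036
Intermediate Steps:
-33981/48872 + (3376 - 8544)/25203 = -33981*1/48872 - 5168*1/25203 = -33981/48872 - 5168/25203 = -1108993639/1231721016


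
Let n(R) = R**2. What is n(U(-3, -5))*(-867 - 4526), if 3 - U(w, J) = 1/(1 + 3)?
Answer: -652553/16 ≈ -40785.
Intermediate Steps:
U(w, J) = 11/4 (U(w, J) = 3 - 1/(1 + 3) = 3 - 1/4 = 11/4)
n(U(-3, -5))*(-867 - 4526) = (11/4)**2*(-867 - 4526) = (121/16)*(-5393) = -652553/16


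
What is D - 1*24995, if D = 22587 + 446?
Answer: -1962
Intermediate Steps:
D = 23033
D - 1*24995 = 23033 - 1*24995 = 23033 - 24995 = -1962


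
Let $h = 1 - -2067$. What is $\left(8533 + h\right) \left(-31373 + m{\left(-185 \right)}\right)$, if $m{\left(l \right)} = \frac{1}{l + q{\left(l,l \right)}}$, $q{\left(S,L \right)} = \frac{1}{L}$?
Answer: $- \frac{11383062092283}{34226} \approx -3.3258 \cdot 10^{8}$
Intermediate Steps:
$m{\left(l \right)} = \frac{1}{l + \frac{1}{l}}$
$h = 2068$ ($h = 1 + 2067 = 2068$)
$\left(8533 + h\right) \left(-31373 + m{\left(-185 \right)}\right) = \left(8533 + 2068\right) \left(-31373 - \frac{185}{1 + \left(-185\right)^{2}}\right) = 10601 \left(-31373 - \frac{185}{1 + 34225}\right) = 10601 \left(-31373 - \frac{185}{34226}\right) = 10601 \left(- \frac{1073772483}{34226}\right) = - \frac{11383062092283}{34226}$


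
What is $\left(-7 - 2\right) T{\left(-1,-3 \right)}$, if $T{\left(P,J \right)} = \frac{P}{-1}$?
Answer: $-9$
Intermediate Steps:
$T{\left(P,J \right)} = - P$ ($T{\left(P,J \right)} = P \left(-1\right) = - P$)
$\left(-7 - 2\right) T{\left(-1,-3 \right)} = \left(-7 - 2\right) \left(\left(-1\right) \left(-1\right)\right) = \left(-9\right) 1 = -9$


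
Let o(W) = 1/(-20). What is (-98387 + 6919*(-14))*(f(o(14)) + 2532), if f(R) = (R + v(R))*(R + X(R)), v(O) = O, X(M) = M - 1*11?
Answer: -49459732683/100 ≈ -4.9460e+8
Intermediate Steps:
X(M) = -11 + M (X(M) = M - 11 = -11 + M)
o(W) = -1/20
f(R) = 2*R*(-11 + 2*R) (f(R) = (R + R)*(R + (-11 + R)) = (2*R)*(-11 + 2*R) = 2*R*(-11 + 2*R))
(-98387 + 6919*(-14))*(f(o(14)) + 2532) = (-98387 + 6919*(-14))*(2*(-1/20)*(-11 + 2*(-1/20)) + 2532) = (-98387 - 96866)*(2*(-1/20)*(-11 - 1/10) + 2532) = -195253*(2*(-1/20)*(-111/10) + 2532) = -195253*(111/100 + 2532) = -195253*253311/100 = -49459732683/100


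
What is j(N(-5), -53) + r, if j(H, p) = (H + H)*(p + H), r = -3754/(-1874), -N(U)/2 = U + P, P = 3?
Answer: -365427/937 ≈ -390.00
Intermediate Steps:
N(U) = -6 - 2*U (N(U) = -2*(U + 3) = -2*(3 + U) = -6 - 2*U)
r = 1877/937 (r = -3754*(-1)/1874 = -1*(-1877/937) = 1877/937 ≈ 2.0032)
j(H, p) = 2*H*(H + p) (j(H, p) = (2*H)*(H + p) = 2*H*(H + p))
j(N(-5), -53) + r = 2*(-6 - 2*(-5))*((-6 - 2*(-5)) - 53) + 1877/937 = 2*(-6 + 10)*((-6 + 10) - 53) + 1877/937 = 2*4*(4 - 53) + 1877/937 = 2*4*(-49) + 1877/937 = -392 + 1877/937 = -365427/937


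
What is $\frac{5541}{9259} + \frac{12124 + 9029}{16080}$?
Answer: $\frac{94984969}{49628240} \approx 1.9139$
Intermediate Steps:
$\frac{5541}{9259} + \frac{12124 + 9029}{16080} = 5541 \cdot \frac{1}{9259} + 21153 \cdot \frac{1}{16080} = \frac{5541}{9259} + \frac{7051}{5360} = \frac{94984969}{49628240}$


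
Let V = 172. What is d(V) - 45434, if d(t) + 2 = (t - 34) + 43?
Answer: -45255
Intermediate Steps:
d(t) = 7 + t (d(t) = -2 + ((t - 34) + 43) = -2 + ((-34 + t) + 43) = -2 + (9 + t) = 7 + t)
d(V) - 45434 = (7 + 172) - 45434 = 179 - 45434 = -45255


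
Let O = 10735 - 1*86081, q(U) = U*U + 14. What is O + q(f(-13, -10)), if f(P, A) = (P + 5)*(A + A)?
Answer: -49732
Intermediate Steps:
f(P, A) = 2*A*(5 + P) (f(P, A) = (5 + P)*(2*A) = 2*A*(5 + P))
q(U) = 14 + U² (q(U) = U² + 14 = 14 + U²)
O = -75346 (O = 10735 - 86081 = -75346)
O + q(f(-13, -10)) = -75346 + (14 + (2*(-10)*(5 - 13))²) = -75346 + (14 + (2*(-10)*(-8))²) = -75346 + (14 + 160²) = -75346 + (14 + 25600) = -75346 + 25614 = -49732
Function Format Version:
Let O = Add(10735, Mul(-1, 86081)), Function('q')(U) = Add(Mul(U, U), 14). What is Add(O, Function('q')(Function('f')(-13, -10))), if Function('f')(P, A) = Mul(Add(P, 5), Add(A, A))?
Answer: -49732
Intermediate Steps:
Function('f')(P, A) = Mul(2, A, Add(5, P)) (Function('f')(P, A) = Mul(Add(5, P), Mul(2, A)) = Mul(2, A, Add(5, P)))
Function('q')(U) = Add(14, Pow(U, 2)) (Function('q')(U) = Add(Pow(U, 2), 14) = Add(14, Pow(U, 2)))
O = -75346 (O = Add(10735, -86081) = -75346)
Add(O, Function('q')(Function('f')(-13, -10))) = Add(-75346, Add(14, Pow(Mul(2, -10, Add(5, -13)), 2))) = Add(-75346, Add(14, Pow(Mul(2, -10, -8), 2))) = Add(-75346, Add(14, Pow(160, 2))) = Add(-75346, Add(14, 25600)) = Add(-75346, 25614) = -49732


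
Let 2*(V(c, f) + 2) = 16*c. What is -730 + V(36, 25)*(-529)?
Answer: -152024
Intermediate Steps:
V(c, f) = -2 + 8*c (V(c, f) = -2 + (16*c)/2 = -2 + 8*c)
-730 + V(36, 25)*(-529) = -730 + (-2 + 8*36)*(-529) = -730 + (-2 + 288)*(-529) = -730 + 286*(-529) = -730 - 151294 = -152024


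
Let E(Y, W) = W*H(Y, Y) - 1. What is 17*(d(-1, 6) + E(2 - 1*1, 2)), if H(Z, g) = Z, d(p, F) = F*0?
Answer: 17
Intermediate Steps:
d(p, F) = 0
E(Y, W) = -1 + W*Y (E(Y, W) = W*Y - 1 = -1 + W*Y)
17*(d(-1, 6) + E(2 - 1*1, 2)) = 17*(0 + (-1 + 2*(2 - 1*1))) = 17*(0 + (-1 + 2*(2 - 1))) = 17*(0 + (-1 + 2*1)) = 17*(0 + (-1 + 2)) = 17*(0 + 1) = 17*1 = 17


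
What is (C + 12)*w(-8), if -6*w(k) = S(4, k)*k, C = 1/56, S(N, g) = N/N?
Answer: 673/42 ≈ 16.024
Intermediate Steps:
S(N, g) = 1
C = 1/56 ≈ 0.017857
w(k) = -k/6
(C + 12)*w(-8) = (1/56 + 12)*(-⅙*(-8)) = (673/56)*(4/3) = 673/42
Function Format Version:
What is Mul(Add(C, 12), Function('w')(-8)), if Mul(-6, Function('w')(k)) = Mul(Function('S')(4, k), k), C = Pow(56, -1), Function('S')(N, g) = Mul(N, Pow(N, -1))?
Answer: Rational(673, 42) ≈ 16.024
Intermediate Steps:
Function('S')(N, g) = 1
C = Rational(1, 56) ≈ 0.017857
Function('w')(k) = Mul(Rational(-1, 6), k) (Function('w')(k) = Mul(Rational(-1, 6), Mul(1, k)) = Mul(Rational(-1, 6), k))
Mul(Add(C, 12), Function('w')(-8)) = Mul(Add(Rational(1, 56), 12), Mul(Rational(-1, 6), -8)) = Mul(Rational(673, 56), Rational(4, 3)) = Rational(673, 42)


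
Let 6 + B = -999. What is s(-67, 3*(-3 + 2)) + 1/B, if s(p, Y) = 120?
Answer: 120599/1005 ≈ 120.00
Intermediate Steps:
B = -1005 (B = -6 - 999 = -1005)
s(-67, 3*(-3 + 2)) + 1/B = 120 + 1/(-1005) = 120 - 1/1005 = 120599/1005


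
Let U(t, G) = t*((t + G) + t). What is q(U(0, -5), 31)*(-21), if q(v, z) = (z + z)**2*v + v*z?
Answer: 0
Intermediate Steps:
U(t, G) = t*(G + 2*t) (U(t, G) = t*((G + t) + t) = t*(G + 2*t))
q(v, z) = v*z + 4*v*z**2 (q(v, z) = (2*z)**2*v + v*z = (4*z**2)*v + v*z = 4*v*z**2 + v*z = v*z + 4*v*z**2)
q(U(0, -5), 31)*(-21) = ((0*(-5 + 2*0))*31*(1 + 4*31))*(-21) = ((0*(-5 + 0))*31*(1 + 124))*(-21) = ((0*(-5))*31*125)*(-21) = (0*31*125)*(-21) = 0*(-21) = 0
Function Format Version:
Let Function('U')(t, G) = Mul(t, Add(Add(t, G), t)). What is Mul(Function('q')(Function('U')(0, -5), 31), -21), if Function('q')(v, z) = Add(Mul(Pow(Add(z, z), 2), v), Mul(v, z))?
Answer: 0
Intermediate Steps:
Function('U')(t, G) = Mul(t, Add(G, Mul(2, t))) (Function('U')(t, G) = Mul(t, Add(Add(G, t), t)) = Mul(t, Add(G, Mul(2, t))))
Function('q')(v, z) = Add(Mul(v, z), Mul(4, v, Pow(z, 2))) (Function('q')(v, z) = Add(Mul(Pow(Mul(2, z), 2), v), Mul(v, z)) = Add(Mul(Mul(4, Pow(z, 2)), v), Mul(v, z)) = Add(Mul(4, v, Pow(z, 2)), Mul(v, z)) = Add(Mul(v, z), Mul(4, v, Pow(z, 2))))
Mul(Function('q')(Function('U')(0, -5), 31), -21) = Mul(Mul(Mul(0, Add(-5, Mul(2, 0))), 31, Add(1, Mul(4, 31))), -21) = Mul(Mul(Mul(0, Add(-5, 0)), 31, Add(1, 124)), -21) = Mul(Mul(Mul(0, -5), 31, 125), -21) = Mul(Mul(0, 31, 125), -21) = Mul(0, -21) = 0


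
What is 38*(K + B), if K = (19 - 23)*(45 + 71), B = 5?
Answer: -17442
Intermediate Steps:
K = -464 (K = -4*116 = -464)
38*(K + B) = 38*(-464 + 5) = 38*(-459) = -17442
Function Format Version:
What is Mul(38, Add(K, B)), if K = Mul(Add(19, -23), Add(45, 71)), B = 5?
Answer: -17442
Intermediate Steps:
K = -464 (K = Mul(-4, 116) = -464)
Mul(38, Add(K, B)) = Mul(38, Add(-464, 5)) = Mul(38, -459) = -17442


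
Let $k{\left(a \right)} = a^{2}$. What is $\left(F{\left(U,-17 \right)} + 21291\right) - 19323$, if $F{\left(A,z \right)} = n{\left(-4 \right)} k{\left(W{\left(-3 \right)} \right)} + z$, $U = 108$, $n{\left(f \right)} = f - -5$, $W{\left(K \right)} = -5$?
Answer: $1976$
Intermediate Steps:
$n{\left(f \right)} = 5 + f$ ($n{\left(f \right)} = f + 5 = 5 + f$)
$F{\left(A,z \right)} = 25 + z$ ($F{\left(A,z \right)} = \left(5 - 4\right) \left(-5\right)^{2} + z = 1 \cdot 25 + z = 25 + z$)
$\left(F{\left(U,-17 \right)} + 21291\right) - 19323 = \left(\left(25 - 17\right) + 21291\right) - 19323 = \left(8 + 21291\right) - 19323 = 21299 - 19323 = 1976$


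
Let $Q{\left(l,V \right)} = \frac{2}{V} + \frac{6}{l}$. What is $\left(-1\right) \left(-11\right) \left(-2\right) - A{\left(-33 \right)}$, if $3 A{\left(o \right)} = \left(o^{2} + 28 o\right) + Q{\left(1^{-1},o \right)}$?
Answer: $- \frac{7819}{99} \approx -78.98$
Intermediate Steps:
$A{\left(o \right)} = 2 + \frac{o^{2}}{3} + \frac{2}{3 o} + \frac{28 o}{3}$ ($A{\left(o \right)} = \frac{\left(o^{2} + 28 o\right) + \left(\frac{2}{o} + \frac{6}{1^{-1}}\right)}{3} = \frac{\left(o^{2} + 28 o\right) + \left(\frac{2}{o} + \frac{6}{1}\right)}{3} = \frac{\left(o^{2} + 28 o\right) + \left(\frac{2}{o} + 6 \cdot 1\right)}{3} = \frac{\left(o^{2} + 28 o\right) + \left(\frac{2}{o} + 6\right)}{3} = \frac{\left(o^{2} + 28 o\right) + \left(6 + \frac{2}{o}\right)}{3} = \frac{6 + o^{2} + \frac{2}{o} + 28 o}{3} = 2 + \frac{o^{2}}{3} + \frac{2}{3 o} + \frac{28 o}{3}$)
$\left(-1\right) \left(-11\right) \left(-2\right) - A{\left(-33 \right)} = \left(-1\right) \left(-11\right) \left(-2\right) - \frac{2 + 6 \left(-33\right) + \left(-33\right)^{2} \left(28 - 33\right)}{3 \left(-33\right)} = 11 \left(-2\right) - \frac{1}{3} \left(- \frac{1}{33}\right) \left(2 - 198 + 1089 \left(-5\right)\right) = -22 - \frac{1}{3} \left(- \frac{1}{33}\right) \left(2 - 198 - 5445\right) = -22 - \frac{1}{3} \left(- \frac{1}{33}\right) \left(-5641\right) = -22 - \frac{5641}{99} = - \frac{7819}{99}$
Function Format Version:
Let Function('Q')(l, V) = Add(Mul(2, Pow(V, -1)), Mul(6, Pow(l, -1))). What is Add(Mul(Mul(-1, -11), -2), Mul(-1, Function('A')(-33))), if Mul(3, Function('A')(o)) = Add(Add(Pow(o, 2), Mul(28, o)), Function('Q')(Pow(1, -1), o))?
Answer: Rational(-7819, 99) ≈ -78.980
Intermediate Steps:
Function('A')(o) = Add(2, Mul(Rational(1, 3), Pow(o, 2)), Mul(Rational(2, 3), Pow(o, -1)), Mul(Rational(28, 3), o)) (Function('A')(o) = Mul(Rational(1, 3), Add(Add(Pow(o, 2), Mul(28, o)), Add(Mul(2, Pow(o, -1)), Mul(6, Pow(Pow(1, -1), -1))))) = Mul(Rational(1, 3), Add(Add(Pow(o, 2), Mul(28, o)), Add(Mul(2, Pow(o, -1)), Mul(6, Pow(1, -1))))) = Mul(Rational(1, 3), Add(Add(Pow(o, 2), Mul(28, o)), Add(Mul(2, Pow(o, -1)), Mul(6, 1)))) = Mul(Rational(1, 3), Add(Add(Pow(o, 2), Mul(28, o)), Add(Mul(2, Pow(o, -1)), 6))) = Mul(Rational(1, 3), Add(Add(Pow(o, 2), Mul(28, o)), Add(6, Mul(2, Pow(o, -1))))) = Mul(Rational(1, 3), Add(6, Pow(o, 2), Mul(2, Pow(o, -1)), Mul(28, o))) = Add(2, Mul(Rational(1, 3), Pow(o, 2)), Mul(Rational(2, 3), Pow(o, -1)), Mul(Rational(28, 3), o)))
Add(Mul(Mul(-1, -11), -2), Mul(-1, Function('A')(-33))) = Add(Mul(Mul(-1, -11), -2), Mul(-1, Mul(Rational(1, 3), Pow(-33, -1), Add(2, Mul(6, -33), Mul(Pow(-33, 2), Add(28, -33)))))) = Add(Mul(11, -2), Mul(-1, Mul(Rational(1, 3), Rational(-1, 33), Add(2, -198, Mul(1089, -5))))) = Add(-22, Mul(-1, Mul(Rational(1, 3), Rational(-1, 33), Add(2, -198, -5445)))) = Add(-22, Mul(-1, Mul(Rational(1, 3), Rational(-1, 33), -5641))) = Add(-22, Mul(-1, Rational(5641, 99))) = Add(-22, Rational(-5641, 99)) = Rational(-7819, 99)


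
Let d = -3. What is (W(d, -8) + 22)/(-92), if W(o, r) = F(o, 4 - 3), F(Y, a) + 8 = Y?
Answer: -11/92 ≈ -0.11957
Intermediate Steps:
F(Y, a) = -8 + Y
W(o, r) = -8 + o
(W(d, -8) + 22)/(-92) = ((-8 - 3) + 22)/(-92) = (-11 + 22)*(-1/92) = 11*(-1/92) = -11/92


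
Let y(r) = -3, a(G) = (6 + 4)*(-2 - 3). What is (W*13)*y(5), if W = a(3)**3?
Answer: 4875000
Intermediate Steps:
a(G) = -50 (a(G) = 10*(-5) = -50)
W = -125000 (W = (-50)**3 = -125000)
(W*13)*y(5) = -125000*13*(-3) = -1625000*(-3) = 4875000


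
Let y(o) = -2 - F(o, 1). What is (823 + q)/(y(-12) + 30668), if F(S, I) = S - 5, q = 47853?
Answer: 48676/30683 ≈ 1.5864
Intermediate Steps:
F(S, I) = -5 + S
y(o) = 3 - o (y(o) = -2 - (-5 + o) = -2 + (5 - o) = 3 - o)
(823 + q)/(y(-12) + 30668) = (823 + 47853)/((3 - 1*(-12)) + 30668) = 48676/((3 + 12) + 30668) = 48676/(15 + 30668) = 48676/30683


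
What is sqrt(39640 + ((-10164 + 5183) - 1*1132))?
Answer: sqrt(33527) ≈ 183.10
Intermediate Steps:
sqrt(39640 + ((-10164 + 5183) - 1*1132)) = sqrt(39640 + (-4981 - 1132)) = sqrt(39640 - 6113) = sqrt(33527)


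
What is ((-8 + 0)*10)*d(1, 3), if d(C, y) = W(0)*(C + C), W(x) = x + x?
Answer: 0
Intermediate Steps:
W(x) = 2*x
d(C, y) = 0 (d(C, y) = (2*0)*(C + C) = 0*(2*C) = 0)
((-8 + 0)*10)*d(1, 3) = ((-8 + 0)*10)*0 = -8*10*0 = -80*0 = 0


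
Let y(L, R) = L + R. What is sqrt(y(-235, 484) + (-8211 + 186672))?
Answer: sqrt(178710) ≈ 422.74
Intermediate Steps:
sqrt(y(-235, 484) + (-8211 + 186672)) = sqrt((-235 + 484) + (-8211 + 186672)) = sqrt(249 + 178461) = sqrt(178710)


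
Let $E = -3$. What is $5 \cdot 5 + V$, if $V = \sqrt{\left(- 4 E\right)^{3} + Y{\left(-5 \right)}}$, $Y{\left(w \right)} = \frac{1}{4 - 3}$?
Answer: $25 + \sqrt{1729} \approx 66.581$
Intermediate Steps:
$Y{\left(w \right)} = 1$ ($Y{\left(w \right)} = 1^{-1} = 1$)
$V = \sqrt{1729}$ ($V = \sqrt{\left(\left(-4\right) \left(-3\right)\right)^{3} + 1} = \sqrt{12^{3} + 1} = \sqrt{1728 + 1} = \sqrt{1729} \approx 41.581$)
$5 \cdot 5 + V = 5 \cdot 5 + \sqrt{1729} = 25 + \sqrt{1729}$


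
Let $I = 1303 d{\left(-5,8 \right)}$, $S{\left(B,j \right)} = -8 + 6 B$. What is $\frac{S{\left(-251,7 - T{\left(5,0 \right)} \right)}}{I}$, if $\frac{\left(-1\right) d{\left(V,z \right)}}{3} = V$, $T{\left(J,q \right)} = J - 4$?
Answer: $- \frac{1514}{19545} \approx -0.077462$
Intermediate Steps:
$T{\left(J,q \right)} = -4 + J$
$d{\left(V,z \right)} = - 3 V$
$I = 19545$ ($I = 1303 \left(\left(-3\right) \left(-5\right)\right) = 1303 \cdot 15 = 19545$)
$\frac{S{\left(-251,7 - T{\left(5,0 \right)} \right)}}{I} = \frac{-8 + 6 \left(-251\right)}{19545} = \left(-8 - 1506\right) \frac{1}{19545} = \left(-1514\right) \frac{1}{19545} = - \frac{1514}{19545}$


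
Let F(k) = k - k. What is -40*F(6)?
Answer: 0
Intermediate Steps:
F(k) = 0
-40*F(6) = -40*0 = 0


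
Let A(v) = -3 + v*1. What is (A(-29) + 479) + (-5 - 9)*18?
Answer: 195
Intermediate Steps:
A(v) = -3 + v
(A(-29) + 479) + (-5 - 9)*18 = ((-3 - 29) + 479) + (-5 - 9)*18 = (-32 + 479) - 14*18 = 447 - 252 = 195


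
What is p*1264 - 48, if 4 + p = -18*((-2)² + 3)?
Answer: -164368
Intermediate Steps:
p = -130 (p = -4 - 18*((-2)² + 3) = -4 - 18*(4 + 3) = -4 - 18*7 = -4 - 126 = -130)
p*1264 - 48 = -130*1264 - 48 = -164320 - 48 = -164368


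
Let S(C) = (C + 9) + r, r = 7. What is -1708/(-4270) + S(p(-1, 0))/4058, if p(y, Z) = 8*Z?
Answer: 4098/10145 ≈ 0.40394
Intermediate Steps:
S(C) = 16 + C (S(C) = (C + 9) + 7 = (9 + C) + 7 = 16 + C)
-1708/(-4270) + S(p(-1, 0))/4058 = -1708/(-4270) + (16 + 8*0)/4058 = -1708*(-1/4270) + (16 + 0)*(1/4058) = ⅖ + 16*(1/4058) = ⅖ + 8/2029 = 4098/10145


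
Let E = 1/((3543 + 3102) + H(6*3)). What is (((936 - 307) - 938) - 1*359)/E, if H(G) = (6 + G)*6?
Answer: -4535052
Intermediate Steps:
H(G) = 36 + 6*G
E = 1/6789 (E = 1/((3543 + 3102) + (36 + 6*(6*3))) = 1/(6645 + (36 + 6*18)) = 1/(6645 + (36 + 108)) = 1/(6645 + 144) = 1/6789 ≈ 0.00014730)
(((936 - 307) - 938) - 1*359)/E = (((936 - 307) - 938) - 1*359)/(1/6789) = ((629 - 938) - 359)*6789 = (-309 - 359)*6789 = -668*6789 = -4535052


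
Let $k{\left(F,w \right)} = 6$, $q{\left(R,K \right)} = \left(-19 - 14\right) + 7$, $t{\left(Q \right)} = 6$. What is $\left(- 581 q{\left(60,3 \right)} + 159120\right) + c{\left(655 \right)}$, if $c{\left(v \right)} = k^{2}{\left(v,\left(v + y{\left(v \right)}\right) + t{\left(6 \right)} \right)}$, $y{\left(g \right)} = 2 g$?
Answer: $174262$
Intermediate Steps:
$q{\left(R,K \right)} = -26$ ($q{\left(R,K \right)} = -33 + 7 = -26$)
$c{\left(v \right)} = 36$ ($c{\left(v \right)} = 6^{2} = 36$)
$\left(- 581 q{\left(60,3 \right)} + 159120\right) + c{\left(655 \right)} = \left(\left(-581\right) \left(-26\right) + 159120\right) + 36 = \left(15106 + 159120\right) + 36 = 174226 + 36 = 174262$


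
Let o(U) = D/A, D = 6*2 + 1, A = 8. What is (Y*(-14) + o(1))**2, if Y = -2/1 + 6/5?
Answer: 263169/1600 ≈ 164.48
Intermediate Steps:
D = 13 (D = 12 + 1 = 13)
Y = -4/5 (Y = -2*1 + 6*(1/5) = -2 + 6/5 = -4/5 ≈ -0.80000)
o(U) = 13/8
(Y*(-14) + o(1))**2 = (-4/5*(-14) + 13/8)**2 = (56/5 + 13/8)**2 = (513/40)**2 = 263169/1600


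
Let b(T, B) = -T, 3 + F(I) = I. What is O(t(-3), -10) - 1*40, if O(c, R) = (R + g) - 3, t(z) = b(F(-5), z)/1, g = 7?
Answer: -46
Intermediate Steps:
F(I) = -3 + I
t(z) = 8 (t(z) = -(-3 - 5)/1 = -1*(-8)*1 = 8*1 = 8)
O(c, R) = 4 + R (O(c, R) = (R + 7) - 3 = (7 + R) - 3 = 4 + R)
O(t(-3), -10) - 1*40 = (4 - 10) - 1*40 = -6 - 40 = -46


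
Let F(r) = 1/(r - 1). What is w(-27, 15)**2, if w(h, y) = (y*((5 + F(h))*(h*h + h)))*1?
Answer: 535582467225/196 ≈ 2.7326e+9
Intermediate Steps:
F(r) = 1/(-1 + r)
w(h, y) = y*(5 + 1/(-1 + h))*(h + h**2) (w(h, y) = (y*((5 + 1/(-1 + h))*(h*h + h)))*1 = (y*((5 + 1/(-1 + h))*(h**2 + h)))*1 = (y*((5 + 1/(-1 + h))*(h + h**2)))*1 = (y*(5 + 1/(-1 + h))*(h + h**2))*1 = y*(5 + 1/(-1 + h))*(h + h**2))
w(-27, 15)**2 = (-27*15*(-4 - 27 + 5*(-27)**2)/(-1 - 27))**2 = (-27*15*(-4 - 27 + 5*729)/(-28))**2 = (-27*15*(-1/28)*(-4 - 27 + 3645))**2 = (-27*15*(-1/28)*3614)**2 = (731835/14)**2 = 535582467225/196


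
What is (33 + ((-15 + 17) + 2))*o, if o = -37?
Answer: -1369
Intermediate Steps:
(33 + ((-15 + 17) + 2))*o = (33 + ((-15 + 17) + 2))*(-37) = (33 + (2 + 2))*(-37) = (33 + 4)*(-37) = 37*(-37) = -1369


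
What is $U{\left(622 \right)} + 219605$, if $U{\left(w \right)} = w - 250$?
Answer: $219977$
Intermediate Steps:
$U{\left(w \right)} = -250 + w$ ($U{\left(w \right)} = w - 250 = -250 + w$)
$U{\left(622 \right)} + 219605 = \left(-250 + 622\right) + 219605 = 372 + 219605 = 219977$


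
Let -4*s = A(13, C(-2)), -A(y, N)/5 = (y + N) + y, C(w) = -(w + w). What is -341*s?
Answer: -25575/2 ≈ -12788.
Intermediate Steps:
C(w) = -2*w
A(y, N) = -10*y - 5*N (A(y, N) = -5*((y + N) + y) = -5*((N + y) + y) = -5*(N + 2*y) = -10*y - 5*N)
s = 75/2 (s = -(-10*13 - (-10)*(-2))/4 = -(-130 - 5*4)/4 = -(-130 - 20)/4 = -¼*(-150) = 75/2 ≈ 37.500)
-341*s = -341*75/2 = -25575/2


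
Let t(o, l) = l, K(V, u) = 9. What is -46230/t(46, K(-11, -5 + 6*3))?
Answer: -15410/3 ≈ -5136.7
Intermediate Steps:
-46230/t(46, K(-11, -5 + 6*3)) = -46230/9 = -46230*1/9 = -15410/3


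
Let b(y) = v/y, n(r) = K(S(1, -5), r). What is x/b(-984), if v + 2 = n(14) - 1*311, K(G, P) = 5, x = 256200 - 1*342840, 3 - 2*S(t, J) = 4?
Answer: -21313440/77 ≈ -2.7680e+5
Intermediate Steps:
S(t, J) = -½ (S(t, J) = 3/2 - ½*4 = 3/2 - 2 = -½)
x = -86640 (x = 256200 - 342840 = -86640)
n(r) = 5
v = -308 (v = -2 + (5 - 1*311) = -2 + (5 - 311) = -2 - 306 = -308)
b(y) = -308/y
x/b(-984) = -86640/((-308/(-984))) = -86640/((-308*(-1/984))) = -86640/77/246 = -86640*246/77 = -21313440/77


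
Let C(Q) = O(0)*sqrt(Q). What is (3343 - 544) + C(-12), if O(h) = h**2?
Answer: 2799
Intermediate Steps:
C(Q) = 0 (C(Q) = 0**2*sqrt(Q) = 0*sqrt(Q) = 0)
(3343 - 544) + C(-12) = (3343 - 544) + 0 = 2799 + 0 = 2799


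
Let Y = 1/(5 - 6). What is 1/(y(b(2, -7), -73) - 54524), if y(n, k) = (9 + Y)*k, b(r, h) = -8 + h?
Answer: -1/55108 ≈ -1.8146e-5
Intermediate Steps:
Y = -1 (Y = 1/(-1) = -1)
y(n, k) = 8*k (y(n, k) = (9 - 1)*k = 8*k)
1/(y(b(2, -7), -73) - 54524) = 1/(8*(-73) - 54524) = 1/(-584 - 54524) = 1/(-55108) = -1/55108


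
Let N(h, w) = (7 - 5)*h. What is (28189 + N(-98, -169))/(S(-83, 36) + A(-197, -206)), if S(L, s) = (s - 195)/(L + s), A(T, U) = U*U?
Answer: 1315671/1994651 ≈ 0.65960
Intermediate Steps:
A(T, U) = U²
N(h, w) = 2*h
S(L, s) = (-195 + s)/(L + s)
(28189 + N(-98, -169))/(S(-83, 36) + A(-197, -206)) = (28189 + 2*(-98))/((-195 + 36)/(-83 + 36) + (-206)²) = (28189 - 196)/(-159/(-47) + 42436) = 27993/(-1/47*(-159) + 42436) = 27993/(159/47 + 42436) = 27993/(1994651/47) = 27993*(47/1994651) = 1315671/1994651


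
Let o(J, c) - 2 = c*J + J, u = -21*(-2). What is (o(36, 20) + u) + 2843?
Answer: 3643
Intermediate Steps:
u = 42
o(J, c) = 2 + J + J*c (o(J, c) = 2 + (c*J + J) = 2 + (J*c + J) = 2 + (J + J*c) = 2 + J + J*c)
(o(36, 20) + u) + 2843 = ((2 + 36 + 36*20) + 42) + 2843 = ((2 + 36 + 720) + 42) + 2843 = (758 + 42) + 2843 = 800 + 2843 = 3643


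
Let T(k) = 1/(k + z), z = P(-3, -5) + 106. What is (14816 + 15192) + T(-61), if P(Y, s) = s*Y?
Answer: 1800481/60 ≈ 30008.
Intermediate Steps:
P(Y, s) = Y*s
z = 121 (z = -3*(-5) + 106 = 15 + 106 = 121)
T(k) = 1/(121 + k) (T(k) = 1/(k + 121) = 1/(121 + k))
(14816 + 15192) + T(-61) = (14816 + 15192) + 1/(121 - 61) = 30008 + 1/60 = 1800481/60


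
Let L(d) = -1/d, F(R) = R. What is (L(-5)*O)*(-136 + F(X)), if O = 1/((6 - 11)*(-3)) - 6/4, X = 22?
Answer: 817/25 ≈ 32.680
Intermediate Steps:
O = -43/30 (O = -⅓/(-5) - 6*¼ = -⅕*(-⅓) - 3/2 = 1/15 - 3/2 = -43/30 ≈ -1.4333)
(L(-5)*O)*(-136 + F(X)) = (-1/(-5)*(-43/30))*(-136 + 22) = (-1*(-⅕)*(-43/30))*(-114) = ((⅕)*(-43/30))*(-114) = -43/150*(-114) = 817/25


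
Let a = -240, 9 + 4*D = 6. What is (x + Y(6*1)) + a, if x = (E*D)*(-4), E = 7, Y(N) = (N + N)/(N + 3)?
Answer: -653/3 ≈ -217.67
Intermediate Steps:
D = -3/4 (D = -9/4 + (1/4)*6 = -9/4 + 3/2 = -3/4 ≈ -0.75000)
Y(N) = 2*N/(3 + N) (Y(N) = (2*N)/(3 + N) = 2*N/(3 + N))
x = 21 (x = (7*(-3/4))*(-4) = -21/4*(-4) = 21)
(x + Y(6*1)) + a = (21 + 2*(6*1)/(3 + 6*1)) - 240 = (21 + 2*6/(3 + 6)) - 240 = (21 + 2*6/9) - 240 = (21 + 2*6*(1/9)) - 240 = (21 + 4/3) - 240 = 67/3 - 240 = -653/3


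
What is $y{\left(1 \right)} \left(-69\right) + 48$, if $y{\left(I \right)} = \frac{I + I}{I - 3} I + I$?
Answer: $48$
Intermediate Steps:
$y{\left(I \right)} = I + \frac{2 I^{2}}{-3 + I}$ ($y{\left(I \right)} = \frac{2 I}{-3 + I} I + I = \frac{2 I^{2}}{-3 + I} + I = I + \frac{2 I^{2}}{-3 + I}$)
$y{\left(1 \right)} \left(-69\right) + 48 = 3 \cdot 1 \frac{1}{-3 + 1} \left(-1 + 1\right) \left(-69\right) + 48 = 3 \cdot 1 \frac{1}{-2} \cdot 0 \left(-69\right) + 48 = 3 \cdot 1 \left(- \frac{1}{2}\right) 0 \left(-69\right) + 48 = 0 \left(-69\right) + 48 = 0 + 48 = 48$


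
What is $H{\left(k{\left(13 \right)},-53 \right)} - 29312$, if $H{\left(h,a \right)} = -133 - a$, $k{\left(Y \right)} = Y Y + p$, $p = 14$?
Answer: $-29392$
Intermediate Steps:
$k{\left(Y \right)} = 14 + Y^{2}$ ($k{\left(Y \right)} = Y Y + 14 = Y^{2} + 14 = 14 + Y^{2}$)
$H{\left(k{\left(13 \right)},-53 \right)} - 29312 = \left(-133 - -53\right) - 29312 = \left(-133 + 53\right) - 29312 = -80 - 29312 = -29392$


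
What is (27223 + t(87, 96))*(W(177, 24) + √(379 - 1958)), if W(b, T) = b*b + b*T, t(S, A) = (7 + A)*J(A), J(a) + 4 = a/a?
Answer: 957519378 + 26914*I*√1579 ≈ 9.5752e+8 + 1.0695e+6*I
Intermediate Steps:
J(a) = -3 (J(a) = -4 + a/a = -4 + 1 = -3)
t(S, A) = -21 - 3*A (t(S, A) = (7 + A)*(-3) = -21 - 3*A)
W(b, T) = b² + T*b
(27223 + t(87, 96))*(W(177, 24) + √(379 - 1958)) = (27223 + (-21 - 3*96))*(177*(24 + 177) + √(379 - 1958)) = (27223 + (-21 - 288))*(177*201 + √(-1579)) = (27223 - 309)*(35577 + I*√1579) = 26914*(35577 + I*√1579) = 957519378 + 26914*I*√1579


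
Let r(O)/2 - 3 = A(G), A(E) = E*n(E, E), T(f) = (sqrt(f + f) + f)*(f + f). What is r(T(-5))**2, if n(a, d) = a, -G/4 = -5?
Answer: 649636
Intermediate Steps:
G = 20 (G = -4*(-5) = 20)
T(f) = 2*f*(f + sqrt(2)*sqrt(f)) (T(f) = (sqrt(2*f) + f)*(2*f) = (sqrt(2)*sqrt(f) + f)*(2*f) = (f + sqrt(2)*sqrt(f))*(2*f) = 2*f*(f + sqrt(2)*sqrt(f)))
A(E) = E**2 (A(E) = E*E = E**2)
r(O) = 806 (r(O) = 6 + 2*20**2 = 6 + 2*400 = 6 + 800 = 806)
r(T(-5))**2 = 806**2 = 649636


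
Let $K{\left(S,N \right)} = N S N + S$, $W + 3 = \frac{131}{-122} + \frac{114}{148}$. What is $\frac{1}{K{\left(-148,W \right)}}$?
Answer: $- \frac{137677}{242743940} \approx -0.00056717$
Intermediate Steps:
$W = - \frac{7456}{2257}$ ($W = -3 + \left(\frac{131}{-122} + \frac{114}{148}\right) = -3 + \left(131 \left(- \frac{1}{122}\right) + 114 \cdot \frac{1}{148}\right) = -3 + \left(- \frac{131}{122} + \frac{57}{74}\right) = -3 - \frac{685}{2257} = - \frac{7456}{2257} \approx -3.3035$)
$K{\left(S,N \right)} = S + S N^{2}$ ($K{\left(S,N \right)} = S N^{2} + S = S + S N^{2}$)
$\frac{1}{K{\left(-148,W \right)}} = \frac{1}{\left(-148\right) \left(1 + \left(- \frac{7456}{2257}\right)^{2}\right)} = \frac{1}{\left(-148\right) \left(1 + \frac{55591936}{5094049}\right)} = \frac{1}{\left(-148\right) \frac{60685985}{5094049}} = \frac{1}{- \frac{242743940}{137677}} = - \frac{137677}{242743940}$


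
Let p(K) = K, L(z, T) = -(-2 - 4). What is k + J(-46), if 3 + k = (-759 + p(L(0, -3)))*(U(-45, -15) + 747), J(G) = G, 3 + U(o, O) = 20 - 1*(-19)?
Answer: -589648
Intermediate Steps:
U(o, O) = 36 (U(o, O) = -3 + (20 - 1*(-19)) = -3 + (20 + 19) = -3 + 39 = 36)
L(z, T) = 6 (L(z, T) = -1*(-6) = 6)
k = -589602 (k = -3 + (-759 + 6)*(36 + 747) = -3 - 753*783 = -3 - 589599 = -589602)
k + J(-46) = -589602 - 46 = -589648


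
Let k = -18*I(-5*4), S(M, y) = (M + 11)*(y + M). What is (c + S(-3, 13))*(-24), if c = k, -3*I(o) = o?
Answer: 960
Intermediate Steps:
I(o) = -o/3
S(M, y) = (11 + M)*(M + y)
k = -120 (k = -(-6)*(-5*4) = -(-6)*(-20) = -18*20/3 = -120)
c = -120
(c + S(-3, 13))*(-24) = (-120 + ((-3)² + 11*(-3) + 11*13 - 3*13))*(-24) = (-120 + (9 - 33 + 143 - 39))*(-24) = (-120 + 80)*(-24) = -40*(-24) = 960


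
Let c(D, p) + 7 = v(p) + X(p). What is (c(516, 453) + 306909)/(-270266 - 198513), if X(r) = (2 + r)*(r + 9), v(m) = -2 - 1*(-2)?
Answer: -517112/468779 ≈ -1.1031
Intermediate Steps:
v(m) = 0 (v(m) = -2 + 2 = 0)
X(r) = (2 + r)*(9 + r)
c(D, p) = 11 + p**2 + 11*p (c(D, p) = -7 + (0 + (18 + p**2 + 11*p)) = -7 + (18 + p**2 + 11*p) = 11 + p**2 + 11*p)
(c(516, 453) + 306909)/(-270266 - 198513) = ((11 + 453**2 + 11*453) + 306909)/(-270266 - 198513) = ((11 + 205209 + 4983) + 306909)/(-468779) = (210203 + 306909)*(-1/468779) = 517112*(-1/468779) = -517112/468779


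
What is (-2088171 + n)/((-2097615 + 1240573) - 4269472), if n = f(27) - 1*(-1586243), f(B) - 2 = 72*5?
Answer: 250783/2563257 ≈ 0.097838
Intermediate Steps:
f(B) = 362 (f(B) = 2 + 72*5 = 2 + 360 = 362)
n = 1586605 (n = 362 - 1*(-1586243) = 362 + 1586243 = 1586605)
(-2088171 + n)/((-2097615 + 1240573) - 4269472) = (-2088171 + 1586605)/((-2097615 + 1240573) - 4269472) = -501566/(-857042 - 4269472) = -501566/(-5126514) = -501566*(-1/5126514) = 250783/2563257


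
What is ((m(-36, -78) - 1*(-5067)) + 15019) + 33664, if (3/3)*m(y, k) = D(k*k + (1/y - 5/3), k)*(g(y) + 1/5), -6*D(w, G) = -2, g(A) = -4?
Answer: 806231/15 ≈ 53749.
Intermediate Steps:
D(w, G) = ⅓ (D(w, G) = -⅙*(-2) = ⅓)
m(y, k) = -19/15 (m(y, k) = (-4 + 1/5)/3 = (-4 + ⅕)/3 = (⅓)*(-19/5) = -19/15)
((m(-36, -78) - 1*(-5067)) + 15019) + 33664 = ((-19/15 - 1*(-5067)) + 15019) + 33664 = ((-19/15 + 5067) + 15019) + 33664 = (75986/15 + 15019) + 33664 = 301271/15 + 33664 = 806231/15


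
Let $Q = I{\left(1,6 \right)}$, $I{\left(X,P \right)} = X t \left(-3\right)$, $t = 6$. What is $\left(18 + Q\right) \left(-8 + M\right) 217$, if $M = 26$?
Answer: $0$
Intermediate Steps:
$I{\left(X,P \right)} = - 18 X$ ($I{\left(X,P \right)} = X 6 \left(-3\right) = 6 X \left(-3\right) = - 18 X$)
$Q = -18$ ($Q = \left(-18\right) 1 = -18$)
$\left(18 + Q\right) \left(-8 + M\right) 217 = \left(18 - 18\right) \left(-8 + 26\right) 217 = 0 \cdot 18 \cdot 217 = 0 \cdot 217 = 0$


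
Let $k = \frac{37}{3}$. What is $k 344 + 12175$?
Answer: $\frac{49253}{3} \approx 16418.0$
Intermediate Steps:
$k = \frac{37}{3}$ ($k = 37 \cdot \frac{1}{3} = \frac{37}{3} \approx 12.333$)
$k 344 + 12175 = \frac{37}{3} \cdot 344 + 12175 = \frac{12728}{3} + 12175 = \frac{49253}{3}$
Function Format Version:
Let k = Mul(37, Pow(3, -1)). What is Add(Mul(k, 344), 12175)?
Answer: Rational(49253, 3) ≈ 16418.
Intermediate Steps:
k = Rational(37, 3) (k = Mul(37, Rational(1, 3)) = Rational(37, 3) ≈ 12.333)
Add(Mul(k, 344), 12175) = Add(Mul(Rational(37, 3), 344), 12175) = Add(Rational(12728, 3), 12175) = Rational(49253, 3)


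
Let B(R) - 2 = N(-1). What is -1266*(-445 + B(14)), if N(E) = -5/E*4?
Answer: 535518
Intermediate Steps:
N(E) = -20/E
B(R) = 22 (B(R) = 2 - 20/(-1) = 2 - 20*(-1) = 2 + 20 = 22)
-1266*(-445 + B(14)) = -1266*(-445 + 22) = -1266*(-423) = 535518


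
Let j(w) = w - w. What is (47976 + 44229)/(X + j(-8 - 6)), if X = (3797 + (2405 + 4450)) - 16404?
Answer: -92205/5752 ≈ -16.030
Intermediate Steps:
j(w) = 0
X = -5752 (X = (3797 + 6855) - 16404 = 10652 - 16404 = -5752)
(47976 + 44229)/(X + j(-8 - 6)) = (47976 + 44229)/(-5752 + 0) = 92205/(-5752) = 92205*(-1/5752) = -92205/5752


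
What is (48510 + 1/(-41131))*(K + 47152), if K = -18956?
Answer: 56258486554564/41131 ≈ 1.3678e+9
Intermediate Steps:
(48510 + 1/(-41131))*(K + 47152) = (48510 + 1/(-41131))*(-18956 + 47152) = (48510 - 1/41131)*28196 = (1995264809/41131)*28196 = 56258486554564/41131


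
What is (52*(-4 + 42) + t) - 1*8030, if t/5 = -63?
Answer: -6369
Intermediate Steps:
t = -315 (t = 5*(-63) = -315)
(52*(-4 + 42) + t) - 1*8030 = (52*(-4 + 42) - 315) - 1*8030 = (52*38 - 315) - 8030 = (1976 - 315) - 8030 = 1661 - 8030 = -6369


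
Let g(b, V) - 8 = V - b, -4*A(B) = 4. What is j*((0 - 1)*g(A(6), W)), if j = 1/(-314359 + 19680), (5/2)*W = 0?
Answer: 9/294679 ≈ 3.0542e-5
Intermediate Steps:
W = 0 (W = (2/5)*0 = 0)
A(B) = -1 (A(B) = -1/4*4 = -1)
g(b, V) = 8 + V - b (g(b, V) = 8 + (V - b) = 8 + V - b)
j = -1/294679 (j = 1/(-294679) = -1/294679 ≈ -3.3935e-6)
j*((0 - 1)*g(A(6), W)) = -(0 - 1)*(8 + 0 - 1*(-1))/294679 = -(-1)*(8 + 0 + 1)/294679 = -(-1)*9/294679 = -1/294679*(-9) = 9/294679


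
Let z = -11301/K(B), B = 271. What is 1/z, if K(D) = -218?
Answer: 218/11301 ≈ 0.019290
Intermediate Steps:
z = 11301/218 (z = -11301/(-218) = -11301*(-1/218) = 11301/218 ≈ 51.839)
1/z = 1/(11301/218) = 218/11301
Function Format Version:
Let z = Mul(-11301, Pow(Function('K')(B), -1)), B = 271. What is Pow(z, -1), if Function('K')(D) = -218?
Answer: Rational(218, 11301) ≈ 0.019290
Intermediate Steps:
z = Rational(11301, 218) (z = Mul(-11301, Pow(-218, -1)) = Mul(-11301, Rational(-1, 218)) = Rational(11301, 218) ≈ 51.839)
Pow(z, -1) = Pow(Rational(11301, 218), -1) = Rational(218, 11301)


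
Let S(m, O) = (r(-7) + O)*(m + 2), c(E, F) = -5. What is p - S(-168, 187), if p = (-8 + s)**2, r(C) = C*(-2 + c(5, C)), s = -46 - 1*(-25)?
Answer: 40017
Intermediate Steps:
s = -21 (s = -46 + 25 = -21)
r(C) = -7*C (r(C) = C*(-2 - 5) = C*(-7) = -7*C)
p = 841 (p = (-8 - 21)**2 = (-29)**2 = 841)
S(m, O) = (2 + m)*(49 + O) (S(m, O) = (-7*(-7) + O)*(m + 2) = (49 + O)*(2 + m) = (2 + m)*(49 + O))
p - S(-168, 187) = 841 - (98 + 2*187 + 49*(-168) + 187*(-168)) = 841 - (98 + 374 - 8232 - 31416) = 841 - 1*(-39176) = 841 + 39176 = 40017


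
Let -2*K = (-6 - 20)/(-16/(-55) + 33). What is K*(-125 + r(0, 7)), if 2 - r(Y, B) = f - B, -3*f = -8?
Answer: -254540/5493 ≈ -46.339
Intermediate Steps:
f = 8/3 (f = -⅓*(-8) = 8/3 ≈ 2.6667)
r(Y, B) = -⅔ + B (r(Y, B) = 2 - (8/3 - B) = 2 + (-8/3 + B) = -⅔ + B)
K = 715/1831 (K = -(-6 - 20)/(2*(-16/(-55) + 33)) = -(-13)/(-16*(-1/55) + 33) = -(-13)/(16/55 + 33) = -(-13)/1831/55 = -(-13)*55/1831 = -½*(-1430/1831) = 715/1831 ≈ 0.39050)
K*(-125 + r(0, 7)) = 715*(-125 + (-⅔ + 7))/1831 = 715*(-125 + 19/3)/1831 = (715/1831)*(-356/3) = -254540/5493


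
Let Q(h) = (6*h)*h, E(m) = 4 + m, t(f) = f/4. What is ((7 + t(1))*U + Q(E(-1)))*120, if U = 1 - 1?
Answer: 6480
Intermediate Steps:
U = 0
t(f) = f/4 (t(f) = f*(¼) = f/4)
Q(h) = 6*h²
((7 + t(1))*U + Q(E(-1)))*120 = ((7 + (¼)*1)*0 + 6*(4 - 1)²)*120 = ((7 + ¼)*0 + 6*3²)*120 = ((29/4)*0 + 6*9)*120 = (0 + 54)*120 = 54*120 = 6480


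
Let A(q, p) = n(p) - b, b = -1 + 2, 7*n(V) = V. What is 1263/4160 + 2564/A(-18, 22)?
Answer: 2987305/2496 ≈ 1196.8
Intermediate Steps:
n(V) = V/7
b = 1
A(q, p) = -1 + p/7 (A(q, p) = p/7 - 1*1 = p/7 - 1 = -1 + p/7)
1263/4160 + 2564/A(-18, 22) = 1263/4160 + 2564/(-1 + (1/7)*22) = 1263*(1/4160) + 2564/(-1 + 22/7) = 1263/4160 + 2564/(15/7) = 1263/4160 + 2564*(7/15) = 1263/4160 + 17948/15 = 2987305/2496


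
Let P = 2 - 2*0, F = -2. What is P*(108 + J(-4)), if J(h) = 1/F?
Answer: 215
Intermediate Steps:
J(h) = -½ (J(h) = 1/(-2) = -½)
P = 2 (P = 2 + 0 = 2)
P*(108 + J(-4)) = 2*(108 - ½) = 2*(215/2) = 215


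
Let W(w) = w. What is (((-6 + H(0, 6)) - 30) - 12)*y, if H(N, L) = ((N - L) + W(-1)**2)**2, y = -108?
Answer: 2484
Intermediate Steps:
H(N, L) = (1 + N - L)**2 (H(N, L) = ((N - L) + (-1)**2)**2 = ((N - L) + 1)**2 = (1 + N - L)**2)
(((-6 + H(0, 6)) - 30) - 12)*y = (((-6 + (1 + 0 - 1*6)**2) - 30) - 12)*(-108) = (((-6 + (1 + 0 - 6)**2) - 30) - 12)*(-108) = (((-6 + (-5)**2) - 30) - 12)*(-108) = (((-6 + 25) - 30) - 12)*(-108) = ((19 - 30) - 12)*(-108) = (-11 - 12)*(-108) = -23*(-108) = 2484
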